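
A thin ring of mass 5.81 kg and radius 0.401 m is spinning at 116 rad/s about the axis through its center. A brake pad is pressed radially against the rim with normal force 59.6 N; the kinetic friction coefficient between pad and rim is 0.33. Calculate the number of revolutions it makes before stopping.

I = MR² = (5.81)(0.401)² = 0.9343 kg·m².
Friction force f = μN = (0.33)(59.6) = 19.67 N at the rim; torque magnitude τ = fR = 7.887 N·m, opposing ω.
|α| = τ/I = 7.887/0.9343 = 8.442 rad/s² (deceleration).
ω² = ω₀² − 2|α|θ with ω = 0 ⇒ θ = ω₀²/(2|α|) = 797.0 rad = 126.8 rev.

≈ 127 revolutions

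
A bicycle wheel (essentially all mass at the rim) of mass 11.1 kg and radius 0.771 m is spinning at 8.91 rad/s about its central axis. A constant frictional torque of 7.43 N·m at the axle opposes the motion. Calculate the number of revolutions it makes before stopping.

I = MR² = (11.1)(0.771)² = 6.598 kg·m².
The net torque has magnitude 7.43 N·m, opposing ω.
|α| = τ/I = 7.430/6.598 = 1.126 rad/s² (deceleration).
ω² = ω₀² − 2|α|θ with ω = 0 ⇒ θ = ω₀²/(2|α|) = 35.25 rad = 5.610 rev.

≈ 5.61 revolutions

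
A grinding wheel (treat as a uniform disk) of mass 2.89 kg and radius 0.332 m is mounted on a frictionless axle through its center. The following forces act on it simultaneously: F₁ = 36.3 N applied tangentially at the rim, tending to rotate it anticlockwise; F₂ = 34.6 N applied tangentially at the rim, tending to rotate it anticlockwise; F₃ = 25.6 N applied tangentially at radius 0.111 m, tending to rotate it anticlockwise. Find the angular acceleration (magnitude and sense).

α ≈ 166 rad/s², anticlockwise

I = ½MR² = (1/2)(2.89)(0.332)² = 0.1593 kg·m².
Taking anticlockwise as positive: τ₁ = +(36.3)(0.332) = +12.05 N·m; τ₂ = +(34.6)(0.332) = +11.49 N·m; τ₃ = +(25.6)(0.111) = +2.842 N·m.
Net torque τ = 26.38 N·m.
α = τ/I = 26.38/0.1593 = 165.6 rad/s².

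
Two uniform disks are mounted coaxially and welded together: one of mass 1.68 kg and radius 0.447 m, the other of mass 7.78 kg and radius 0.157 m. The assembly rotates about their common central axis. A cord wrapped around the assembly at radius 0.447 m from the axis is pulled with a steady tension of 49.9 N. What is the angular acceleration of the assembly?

I = ½M₁R₁² + ½M₂R₂² = ½(1.68)(0.447)² + ½(7.78)(0.157)² = 0.2637 kg·m².
τ = F r = (49.9)(0.447) = 22.31 N·m.
α = τ/I = 22.31/0.2637 = 84.58 rad/s².

α ≈ 84.6 rad/s²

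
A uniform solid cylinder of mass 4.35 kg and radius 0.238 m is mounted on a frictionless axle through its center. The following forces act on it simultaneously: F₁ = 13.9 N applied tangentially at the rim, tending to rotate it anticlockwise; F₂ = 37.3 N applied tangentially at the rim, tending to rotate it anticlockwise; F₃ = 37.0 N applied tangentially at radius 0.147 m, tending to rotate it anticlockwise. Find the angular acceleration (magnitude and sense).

α ≈ 143 rad/s², anticlockwise

I = ½MR² = (1/2)(4.35)(0.238)² = 0.1232 kg·m².
Taking anticlockwise as positive: τ₁ = +(13.9)(0.238) = +3.308 N·m; τ₂ = +(37.3)(0.238) = +8.877 N·m; τ₃ = +(37.0)(0.147) = +5.439 N·m.
Net torque τ = 17.62 N·m.
α = τ/I = 17.62/0.1232 = 143.1 rad/s².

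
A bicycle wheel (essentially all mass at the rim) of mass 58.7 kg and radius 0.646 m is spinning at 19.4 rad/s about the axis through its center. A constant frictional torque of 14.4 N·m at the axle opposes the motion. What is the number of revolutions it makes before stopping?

I = MR² = (58.7)(0.646)² = 24.50 kg·m².
The net torque has magnitude 14.4 N·m, opposing ω.
|α| = τ/I = 14.40/24.50 = 0.5878 rad/s² (deceleration).
ω² = ω₀² − 2|α|θ with ω = 0 ⇒ θ = ω₀²/(2|α|) = 320.1 rad = 50.95 rev.

≈ 50.9 revolutions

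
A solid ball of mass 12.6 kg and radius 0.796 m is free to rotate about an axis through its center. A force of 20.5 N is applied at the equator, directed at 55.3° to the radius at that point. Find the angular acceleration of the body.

I = (2/5)MR² = (2/5)(12.6)(0.796)² = 3.193 kg·m².
Only the tangential component produces torque: τ = F R sinθ = (20.5)(0.796) sin 55.3° = 13.42 N·m.
From τ = Iα: α = 13.42/3.193 = 4.201 rad/s².

α ≈ 4.20 rad/s²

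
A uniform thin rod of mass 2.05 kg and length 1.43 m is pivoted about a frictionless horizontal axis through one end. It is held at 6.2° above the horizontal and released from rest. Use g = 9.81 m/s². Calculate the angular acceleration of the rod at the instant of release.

About the pivot, I = (1/3)ML² = (1/3)(2.05)(1.43)² = 1.397 kg·m².
The weight acts at the center, a distance L/2 = 0.7150 m from the pivot; τ = Mg(L/2) cos 6.2° = 14.29 N·m.
α = τ/I = 14.29/1.397 = 10.23 rad/s².
(Equivalently α = (3g/(2L)) cos 6.2° = 10.23 rad/s².)

α ≈ 10.2 rad/s²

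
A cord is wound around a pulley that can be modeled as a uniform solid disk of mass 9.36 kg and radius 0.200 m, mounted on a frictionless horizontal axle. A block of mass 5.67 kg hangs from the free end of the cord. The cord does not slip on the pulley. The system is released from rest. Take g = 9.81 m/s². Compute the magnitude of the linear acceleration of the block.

I = ½MR² = (1/2)(9.36)(0.200)² = 0.1872 kg·m².
Block: mg − T = ma. Pulley: TR = Iα. No-slip: a = αR, so T = (I/R²)a = 4.680·a.
Then mg = (m + 4.680)a, so a = (5.67)(9.81)/(5.67 + 4.680) = 5.374 m/s².

a ≈ 5.37 m/s²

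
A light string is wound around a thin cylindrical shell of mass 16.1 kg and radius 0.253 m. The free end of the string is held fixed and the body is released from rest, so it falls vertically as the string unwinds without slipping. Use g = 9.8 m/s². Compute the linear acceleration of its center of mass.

Translation: Mg − T = Ma. Rotation about the center: TR = Iα with I = MR².
With a = αR: T = (I/R²)a = M a, so Mg = (1 + 1.000)Ma.
a = g/(1 + 1.000) = 9.8/2.000 = 4.900 m/s².

a ≈ 4.90 m/s²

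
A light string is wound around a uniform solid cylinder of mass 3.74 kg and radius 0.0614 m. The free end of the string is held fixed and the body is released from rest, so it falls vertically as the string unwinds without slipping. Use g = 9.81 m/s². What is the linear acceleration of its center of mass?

a ≈ 6.54 m/s²

Translation: Mg − T = Ma. Rotation about the center: TR = Iα with I = ½MR².
With a = αR: T = (I/R²)a = (1/2)M a, so Mg = (1 + 0.5000)Ma.
a = g/(1 + 0.5000) = 9.81/1.500 = 6.540 m/s².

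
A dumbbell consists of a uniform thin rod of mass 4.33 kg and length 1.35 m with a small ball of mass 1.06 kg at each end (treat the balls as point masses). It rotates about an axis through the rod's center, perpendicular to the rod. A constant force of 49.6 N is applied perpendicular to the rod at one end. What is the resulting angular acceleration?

α ≈ 20.6 rad/s²

I_rod = (1/12)ML² = (1/12)(4.33)(1.35)² = 0.6576 kg·m².
I_balls = 2·m·(L/2)² = 2(1.06)(0.6750)² = 0.9659 kg·m².
Total I = 1.624 kg·m².
τ = F·(L/2) = (49.6)(0.675) = 33.48 N·m.
α = τ/I = 33.48/1.624 = 20.62 rad/s².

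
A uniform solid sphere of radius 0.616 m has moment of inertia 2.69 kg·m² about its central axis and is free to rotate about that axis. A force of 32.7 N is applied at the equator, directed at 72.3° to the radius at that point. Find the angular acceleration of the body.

α ≈ 7.13 rad/s²

Only the tangential component produces torque: τ = F R sinθ = (32.7)(0.616) sin 72.3° = 19.19 N·m.
Newton's second law for rotation, τ = Iα, gives α = τ/I = 19.19/2.690 = 7.134 rad/s².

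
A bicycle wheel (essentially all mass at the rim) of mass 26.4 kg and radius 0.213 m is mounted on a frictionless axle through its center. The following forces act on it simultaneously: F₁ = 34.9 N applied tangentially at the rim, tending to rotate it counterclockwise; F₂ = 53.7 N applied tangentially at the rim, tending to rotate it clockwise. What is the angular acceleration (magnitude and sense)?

α ≈ 3.34 rad/s², clockwise

I = MR² = (26.4)(0.213)² = 1.198 kg·m².
Taking counterclockwise as positive: τ₁ = +(34.9)(0.213) = +7.434 N·m; τ₂ = −(53.7)(0.213) = −11.44 N·m.
Net torque τ = -4.004 N·m.
α = τ/I = -4.004/1.198 = -3.343 rad/s².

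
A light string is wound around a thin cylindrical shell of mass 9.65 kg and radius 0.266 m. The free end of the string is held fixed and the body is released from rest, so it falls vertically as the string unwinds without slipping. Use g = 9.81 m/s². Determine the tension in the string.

Translation: Mg − T = Ma. Rotation about the center: TR = Iα with I = MR².
With a = αR: T = (I/R²)a = M a, so Mg = (1 + 1.000)Ma.
a = g/(1 + 1.000) = 9.81/2.000 = 4.905 m/s².
T = 1.000·M·a = (1.000)(9.65)(4.905) = 47.33 N.

T ≈ 47.3 N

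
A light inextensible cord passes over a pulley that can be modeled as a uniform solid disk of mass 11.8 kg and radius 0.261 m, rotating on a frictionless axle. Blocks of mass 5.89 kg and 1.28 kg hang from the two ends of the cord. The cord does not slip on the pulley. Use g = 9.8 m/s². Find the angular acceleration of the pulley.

I = ½MR² = (1/2)(11.8)(0.261)² = 0.4019 kg·m².
Heavier block: m₁g − T₁ = m₁a. Lighter block: T₂ − m₂g = m₂a.
Pulley: (T₁ − T₂)R = Iα = I(a/R), so T₁ − T₂ = (I/R²)a = (1/2)M_p a = 5.900·a.
Adding the three: (m₁ − m₂)g = (m₁ + m₂ + 5.900)a, so a = (5.89 − 1.28)(9.8)/(5.89 + 1.28 + 5.900) = 3.457 m/s².
α = a/R = 3.457/0.261 = 13.24 rad/s².

α ≈ 13.2 rad/s²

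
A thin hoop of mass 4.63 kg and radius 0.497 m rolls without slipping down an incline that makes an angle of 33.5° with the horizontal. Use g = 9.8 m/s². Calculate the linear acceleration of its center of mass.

a ≈ 2.70 m/s²

Translation along the incline: Mg sinθ − f = Ma.
Rotation about the center: fR = Iα with I = MR². No-slip gives a = αR, so f = (I/R²)a = M a.
Substituting: Mg sinθ = (1 + 1.000)Ma, so a = g sinθ/(1 + 1.000) = (9.8) sin 33.5° / 2.000 = 2.704 m/s².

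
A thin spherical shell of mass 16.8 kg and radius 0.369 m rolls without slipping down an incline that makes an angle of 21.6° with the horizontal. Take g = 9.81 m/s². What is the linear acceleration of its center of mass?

a ≈ 2.17 m/s²

Translation along the incline: Mg sinθ − f = Ma.
Rotation about the center: fR = Iα with I = (2/3)MR². No-slip gives a = αR, so f = (I/R²)a = (2/3)M a.
Substituting: Mg sinθ = (1 + 0.6667)Ma, so a = g sinθ/(1 + 0.6667) = (9.81) sin 21.6° / 1.667 = 2.167 m/s².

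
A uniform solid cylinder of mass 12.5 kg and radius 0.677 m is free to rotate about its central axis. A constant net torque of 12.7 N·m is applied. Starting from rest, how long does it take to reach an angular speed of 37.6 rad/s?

I = ½MR² = (1/2)(12.5)(0.677)² = 2.865 kg·m².
α = τ/I = 12.7/2.865 = 4.433 rad/s².
ω = αt ⇒ t = ω/α = 37.6/4.433 = 8.481 s.

t ≈ 8.48 s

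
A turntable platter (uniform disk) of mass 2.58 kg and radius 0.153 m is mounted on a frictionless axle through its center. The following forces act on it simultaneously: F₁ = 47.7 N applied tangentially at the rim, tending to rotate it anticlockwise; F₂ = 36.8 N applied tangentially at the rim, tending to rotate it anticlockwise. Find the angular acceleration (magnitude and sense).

α ≈ 428 rad/s², anticlockwise

I = ½MR² = (1/2)(2.58)(0.153)² = 0.03020 kg·m².
Taking anticlockwise as positive: τ₁ = +(47.7)(0.153) = +7.298 N·m; τ₂ = +(36.8)(0.153) = +5.630 N·m.
Net torque τ = 12.93 N·m.
α = τ/I = 12.93/0.03020 = 428.1 rad/s².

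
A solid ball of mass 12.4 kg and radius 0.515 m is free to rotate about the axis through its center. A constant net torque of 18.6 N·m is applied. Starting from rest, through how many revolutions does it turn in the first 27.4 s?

I = (2/5)MR² = (2/5)(12.4)(0.515)² = 1.316 kg·m².
α = τ/I = 18.6/1.316 = 14.14 rad/s².
θ = ½αt² = ½(14.14)(27.4)² = 5307 rad.
Revolutions = θ/(2π) = 844.7.

≈ 845 revolutions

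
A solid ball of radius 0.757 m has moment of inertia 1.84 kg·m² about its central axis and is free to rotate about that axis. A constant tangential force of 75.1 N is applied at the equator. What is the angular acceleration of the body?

α ≈ 30.9 rad/s²

τ = F R = (75.1)(0.757) = 56.85 N·m.
From τ = Iα: α = 56.85/1.840 = 30.90 rad/s².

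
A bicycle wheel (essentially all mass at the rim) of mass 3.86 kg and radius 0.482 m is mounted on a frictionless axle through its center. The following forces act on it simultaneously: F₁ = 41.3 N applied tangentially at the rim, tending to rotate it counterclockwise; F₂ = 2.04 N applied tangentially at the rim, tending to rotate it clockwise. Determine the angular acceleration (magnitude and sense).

α ≈ 21.1 rad/s², counterclockwise

I = MR² = (3.86)(0.482)² = 0.8968 kg·m².
Taking counterclockwise as positive: τ₁ = +(41.3)(0.482) = +19.91 N·m; τ₂ = −(2.04)(0.482) = −0.9833 N·m.
Net torque τ = 18.92 N·m.
α = τ/I = 18.92/0.8968 = 21.10 rad/s².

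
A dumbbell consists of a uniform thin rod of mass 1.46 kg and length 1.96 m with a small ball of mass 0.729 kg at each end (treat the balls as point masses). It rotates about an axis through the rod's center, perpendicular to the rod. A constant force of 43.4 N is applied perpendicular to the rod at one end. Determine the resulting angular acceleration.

I_rod = (1/12)ML² = (1/12)(1.46)(1.96)² = 0.4674 kg·m².
I_balls = 2·m·(L/2)² = 2(0.729)(0.9800)² = 1.400 kg·m².
Total I = 1.868 kg·m².
τ = F·(L/2) = (43.4)(0.980) = 42.53 N·m.
α = τ/I = 42.53/1.868 = 22.77 rad/s².

α ≈ 22.8 rad/s²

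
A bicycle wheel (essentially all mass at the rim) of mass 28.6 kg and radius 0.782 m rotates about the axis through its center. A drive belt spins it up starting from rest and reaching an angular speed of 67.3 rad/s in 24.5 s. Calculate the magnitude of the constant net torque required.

I = MR² = (28.6)(0.782)² = 17.49 kg·m².
α = Δω/Δt = (67.3 − 0)/24.5 = 2.747 rad/s².
τ = Iα = (17.49)(2.747) = 48.04 N·m.

τ ≈ 48.0 N·m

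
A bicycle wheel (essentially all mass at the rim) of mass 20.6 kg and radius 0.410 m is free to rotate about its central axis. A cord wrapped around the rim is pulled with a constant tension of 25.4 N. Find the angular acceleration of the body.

α ≈ 3.01 rad/s²

I = MR² = (20.6)(0.410)² = 3.463 kg·m².
τ = F R = (25.4)(0.410) = 10.41 N·m.
Newton's second law for rotation, τ = Iα, gives α = τ/I = 10.41/3.463 = 3.007 rad/s².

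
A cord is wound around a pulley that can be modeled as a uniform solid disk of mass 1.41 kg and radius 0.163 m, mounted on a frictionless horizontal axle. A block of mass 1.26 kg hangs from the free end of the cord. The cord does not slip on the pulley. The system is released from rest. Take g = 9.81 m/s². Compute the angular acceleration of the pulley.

α ≈ 38.6 rad/s²

I = ½MR² = (1/2)(1.41)(0.163)² = 0.01873 kg·m².
Block: mg − T = ma. Pulley: TR = Iα. No-slip: a = αR, so T = (I/R²)a = 0.7050·a.
Then mg = (m + 0.7050)a, so a = (1.26)(9.81)/(1.26 + 0.7050) = 6.290 m/s².
α = a/R = 6.290/0.163 = 38.59 rad/s².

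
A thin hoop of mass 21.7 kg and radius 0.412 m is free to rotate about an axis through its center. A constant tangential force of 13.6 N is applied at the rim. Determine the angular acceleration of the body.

α ≈ 1.52 rad/s²

I = MR² = (21.7)(0.412)² = 3.683 kg·m².
τ = F R = (13.6)(0.412) = 5.603 N·m.
Newton's second law for rotation, τ = Iα, gives α = τ/I = 5.603/3.683 = 1.521 rad/s².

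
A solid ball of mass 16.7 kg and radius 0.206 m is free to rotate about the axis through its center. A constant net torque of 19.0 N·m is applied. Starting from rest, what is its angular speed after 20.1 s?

ω ≈ 1350 rad/s

I = (2/5)MR² = (2/5)(16.7)(0.206)² = 0.2835 kg·m².
α = τ/I = 19.0/0.2835 = 67.03 rad/s².
ω = ω₀ + αt = 0 + (67.03)(20.1) = 1347 rad/s.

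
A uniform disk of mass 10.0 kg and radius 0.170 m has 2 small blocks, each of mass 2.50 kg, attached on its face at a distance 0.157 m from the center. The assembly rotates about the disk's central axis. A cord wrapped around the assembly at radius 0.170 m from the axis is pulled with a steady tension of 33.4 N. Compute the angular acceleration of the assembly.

α ≈ 21.2 rad/s²

I_disk = ½MR² = ½(10.0)(0.170)² = 0.1445 kg·m².
I_blocks = 2·m·r² = 2(2.50)(0.157)² = 0.1232 kg·m².
Total I = 0.2677 kg·m².
τ = F r = (33.4)(0.170) = 5.678 N·m.
α = τ/I = 5.678/0.2677 = 21.21 rad/s².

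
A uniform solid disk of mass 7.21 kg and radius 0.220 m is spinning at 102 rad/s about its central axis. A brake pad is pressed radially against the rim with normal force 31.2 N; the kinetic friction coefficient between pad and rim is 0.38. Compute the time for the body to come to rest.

t ≈ 6.82 s

I = ½MR² = (1/2)(7.21)(0.220)² = 0.1745 kg·m².
Friction force f = μN = (0.38)(31.2) = 11.86 N at the rim; torque magnitude τ = fR = 2.608 N·m, opposing ω.
|α| = τ/I = 2.608/0.1745 = 14.95 rad/s² (deceleration).
0 = ω₀ − |α|t ⇒ t = ω₀/|α| = 102/14.95 = 6.823 s.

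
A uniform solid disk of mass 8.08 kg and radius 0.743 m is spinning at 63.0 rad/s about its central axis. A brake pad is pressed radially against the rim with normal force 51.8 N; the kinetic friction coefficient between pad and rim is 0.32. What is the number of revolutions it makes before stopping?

I = ½MR² = (1/2)(8.08)(0.743)² = 2.230 kg·m².
Friction force f = μN = (0.32)(51.8) = 16.58 N at the rim; torque magnitude τ = fR = 12.32 N·m, opposing ω.
|α| = τ/I = 12.32/2.230 = 5.522 rad/s² (deceleration).
ω² = ω₀² − 2|α|θ with ω = 0 ⇒ θ = ω₀²/(2|α|) = 359.4 rad = 57.20 rev.

≈ 57.2 revolutions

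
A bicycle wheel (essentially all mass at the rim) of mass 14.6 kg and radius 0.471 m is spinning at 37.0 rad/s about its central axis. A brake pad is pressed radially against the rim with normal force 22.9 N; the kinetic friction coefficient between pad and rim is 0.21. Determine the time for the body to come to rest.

I = MR² = (14.6)(0.471)² = 3.239 kg·m².
Friction force f = μN = (0.21)(22.9) = 4.809 N at the rim; torque magnitude τ = fR = 2.265 N·m, opposing ω.
|α| = τ/I = 2.265/3.239 = 0.6993 rad/s² (deceleration).
0 = ω₀ − |α|t ⇒ t = ω₀/|α| = 37.0/0.6993 = 52.91 s.

t ≈ 52.9 s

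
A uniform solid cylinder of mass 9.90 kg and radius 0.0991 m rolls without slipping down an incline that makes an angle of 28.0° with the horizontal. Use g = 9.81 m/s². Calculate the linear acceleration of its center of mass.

a ≈ 3.07 m/s²

Translation along the incline: Mg sinθ − f = Ma.
Rotation about the center: fR = Iα with I = ½MR². No-slip gives a = αR, so f = (I/R²)a = (1/2)M a.
Substituting: Mg sinθ = (1 + 0.5000)Ma, so a = g sinθ/(1 + 0.5000) = (9.81) sin 28.0° / 1.500 = 3.070 m/s².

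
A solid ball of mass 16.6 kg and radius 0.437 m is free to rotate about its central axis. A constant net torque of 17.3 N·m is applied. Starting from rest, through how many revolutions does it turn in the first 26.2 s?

I = (2/5)MR² = (2/5)(16.6)(0.437)² = 1.268 kg·m².
α = τ/I = 17.3/1.268 = 13.64 rad/s².
θ = ½αt² = ½(13.64)(26.2)² = 4683 rad.
Revolutions = θ/(2π) = 745.3.

≈ 745 revolutions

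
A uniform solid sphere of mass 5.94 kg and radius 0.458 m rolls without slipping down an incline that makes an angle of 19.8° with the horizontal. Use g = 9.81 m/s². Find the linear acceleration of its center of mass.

Translation along the incline: Mg sinθ − f = Ma.
Rotation about the center: fR = Iα with I = (2/5)MR². No-slip gives a = αR, so f = (I/R²)a = (2/5)M a.
Substituting: Mg sinθ = (1 + 0.4000)Ma, so a = g sinθ/(1 + 0.4000) = (9.81) sin 19.8° / 1.400 = 2.374 m/s².

a ≈ 2.37 m/s²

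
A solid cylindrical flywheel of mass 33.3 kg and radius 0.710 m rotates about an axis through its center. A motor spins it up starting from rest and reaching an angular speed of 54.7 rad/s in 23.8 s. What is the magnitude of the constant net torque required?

τ ≈ 19.3 N·m

I = ½MR² = (1/2)(33.3)(0.710)² = 8.393 kg·m².
α = Δω/Δt = (54.7 − 0)/23.8 = 2.298 rad/s².
τ = Iα = (8.393)(2.298) = 19.29 N·m.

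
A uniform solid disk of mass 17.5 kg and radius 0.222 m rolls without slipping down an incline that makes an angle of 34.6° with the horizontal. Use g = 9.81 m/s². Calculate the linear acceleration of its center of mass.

a ≈ 3.71 m/s²

Translation along the incline: Mg sinθ − f = Ma.
Rotation about the center: fR = Iα with I = ½MR². No-slip gives a = αR, so f = (I/R²)a = (1/2)M a.
Substituting: Mg sinθ = (1 + 0.5000)Ma, so a = g sinθ/(1 + 0.5000) = (9.81) sin 34.6° / 1.500 = 3.714 m/s².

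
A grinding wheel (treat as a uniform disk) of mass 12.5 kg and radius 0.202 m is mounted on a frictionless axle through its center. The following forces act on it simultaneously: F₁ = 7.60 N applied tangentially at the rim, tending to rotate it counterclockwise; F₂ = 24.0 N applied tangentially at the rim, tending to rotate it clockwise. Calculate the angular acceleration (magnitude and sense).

α ≈ 13.0 rad/s², clockwise

I = ½MR² = (1/2)(12.5)(0.202)² = 0.2550 kg·m².
Taking counterclockwise as positive: τ₁ = +(7.60)(0.202) = +1.535 N·m; τ₂ = −(24.0)(0.202) = −4.848 N·m.
Net torque τ = -3.313 N·m.
α = τ/I = -3.313/0.2550 = -12.99 rad/s².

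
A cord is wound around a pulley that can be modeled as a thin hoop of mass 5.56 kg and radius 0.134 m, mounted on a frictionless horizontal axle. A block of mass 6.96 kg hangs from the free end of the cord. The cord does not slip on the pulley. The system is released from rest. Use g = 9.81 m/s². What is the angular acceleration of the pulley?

I = MR² = (5.56)(0.134)² = 0.09984 kg·m².
Block: mg − T = ma. Pulley: TR = Iα. No-slip: a = αR, so T = (I/R²)a = 5.560·a.
Then mg = (m + 5.560)a, so a = (6.96)(9.81)/(6.96 + 5.560) = 5.453 m/s².
α = a/R = 5.453/0.134 = 40.70 rad/s².

α ≈ 40.7 rad/s²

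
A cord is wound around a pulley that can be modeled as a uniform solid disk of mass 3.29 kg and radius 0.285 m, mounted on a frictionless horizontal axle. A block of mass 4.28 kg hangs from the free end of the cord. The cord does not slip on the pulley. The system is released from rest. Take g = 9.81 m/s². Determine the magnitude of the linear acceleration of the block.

a ≈ 7.09 m/s²

I = ½MR² = (1/2)(3.29)(0.285)² = 0.1336 kg·m².
Block: mg − T = ma. Pulley: TR = Iα. No-slip: a = αR, so T = (I/R²)a = 1.645·a.
Then mg = (m + 1.645)a, so a = (4.28)(9.81)/(4.28 + 1.645) = 7.086 m/s².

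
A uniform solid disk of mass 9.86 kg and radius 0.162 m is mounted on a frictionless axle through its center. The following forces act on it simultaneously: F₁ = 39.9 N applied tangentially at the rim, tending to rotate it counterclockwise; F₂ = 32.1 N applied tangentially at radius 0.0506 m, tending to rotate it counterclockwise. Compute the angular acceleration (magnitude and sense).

α ≈ 62.5 rad/s², counterclockwise

I = ½MR² = (1/2)(9.86)(0.162)² = 0.1294 kg·m².
Taking counterclockwise as positive: τ₁ = +(39.9)(0.162) = +6.464 N·m; τ₂ = +(32.1)(0.0506) = +1.624 N·m.
Net torque τ = 8.088 N·m.
α = τ/I = 8.088/0.1294 = 62.51 rad/s².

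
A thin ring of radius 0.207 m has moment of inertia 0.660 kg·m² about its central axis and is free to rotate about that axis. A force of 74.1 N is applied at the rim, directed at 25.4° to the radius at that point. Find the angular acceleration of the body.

α ≈ 9.97 rad/s²

Only the tangential component produces torque: τ = F R sinθ = (74.1)(0.207) sin 25.4° = 6.579 N·m.
From τ = Iα: α = 6.579/0.6600 = 9.969 rad/s².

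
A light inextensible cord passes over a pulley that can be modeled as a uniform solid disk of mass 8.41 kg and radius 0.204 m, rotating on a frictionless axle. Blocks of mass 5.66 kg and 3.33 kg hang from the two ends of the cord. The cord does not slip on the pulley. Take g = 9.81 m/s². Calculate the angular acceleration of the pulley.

I = ½MR² = (1/2)(8.41)(0.204)² = 0.1750 kg·m².
Heavier block: m₁g − T₁ = m₁a. Lighter block: T₂ − m₂g = m₂a.
Pulley: (T₁ − T₂)R = Iα = I(a/R), so T₁ − T₂ = (I/R²)a = (1/2)M_p a = 4.205·a.
Adding the three: (m₁ − m₂)g = (m₁ + m₂ + 4.205)a, so a = (5.66 − 3.33)(9.81)/(5.66 + 3.33 + 4.205) = 1.732 m/s².
α = a/R = 1.732/0.204 = 8.492 rad/s².

α ≈ 8.49 rad/s²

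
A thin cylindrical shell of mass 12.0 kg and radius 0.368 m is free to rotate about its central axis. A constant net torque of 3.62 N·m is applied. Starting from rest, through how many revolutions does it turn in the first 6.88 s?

≈ 8.39 revolutions

I = MR² = (12.0)(0.368)² = 1.625 kg·m².
α = τ/I = 3.62/1.625 = 2.228 rad/s².
θ = ½αt² = ½(2.228)(6.88)² = 52.72 rad.
Revolutions = θ/(2π) = 8.391.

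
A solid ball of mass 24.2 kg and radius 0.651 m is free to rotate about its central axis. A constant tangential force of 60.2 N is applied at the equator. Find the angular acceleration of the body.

I = (2/5)MR² = (2/5)(24.2)(0.651)² = 4.102 kg·m².
τ = F R = (60.2)(0.651) = 39.19 N·m.
Newton's second law for rotation, τ = Iα, gives α = τ/I = 39.19/4.102 = 9.553 rad/s².

α ≈ 9.55 rad/s²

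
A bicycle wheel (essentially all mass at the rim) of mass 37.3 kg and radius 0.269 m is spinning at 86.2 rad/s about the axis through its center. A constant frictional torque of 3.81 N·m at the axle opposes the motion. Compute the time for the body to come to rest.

I = MR² = (37.3)(0.269)² = 2.699 kg·m².
The net torque has magnitude 3.81 N·m, opposing ω.
|α| = τ/I = 3.810/2.699 = 1.412 rad/s² (deceleration).
0 = ω₀ − |α|t ⇒ t = ω₀/|α| = 86.2/1.412 = 61.07 s.

t ≈ 61.1 s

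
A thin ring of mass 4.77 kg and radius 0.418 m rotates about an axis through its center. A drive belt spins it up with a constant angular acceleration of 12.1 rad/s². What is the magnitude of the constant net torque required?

I = MR² = (4.77)(0.418)² = 0.8334 kg·m².
τ = Iα = (0.8334)(12.10) = 10.08 N·m.

τ ≈ 10.1 N·m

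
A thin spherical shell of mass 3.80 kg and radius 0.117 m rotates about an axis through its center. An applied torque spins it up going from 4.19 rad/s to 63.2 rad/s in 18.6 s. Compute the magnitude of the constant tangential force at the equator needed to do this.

F ≈ 0.940 N

I = (2/3)MR² = (2/3)(3.80)(0.117)² = 0.03468 kg·m².
α = Δω/Δt = (63.2 − 4.19)/18.6 = 3.173 rad/s².
The required torque is τ = Iα = (0.03468)(3.173) = 0.1100 N·m.
A tangential force at the equator gives τ = FR, so F = τ/R = 0.1100/0.117 = 0.9404 N.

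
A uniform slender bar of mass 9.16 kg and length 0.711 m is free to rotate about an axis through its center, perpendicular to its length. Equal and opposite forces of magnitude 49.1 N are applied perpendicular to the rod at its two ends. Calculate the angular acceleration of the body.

α ≈ 90.5 rad/s²

I = (1/12)ML² = (1/12)(9.16)(0.711)² = 0.3859 kg·m².
The couple gives τ = F·(L/2) + F·(L/2) = F L = (49.1)(0.711) = 34.91 N·m.
Newton's second law for rotation, τ = Iα, gives α = τ/I = 34.91/0.3859 = 90.47 rad/s².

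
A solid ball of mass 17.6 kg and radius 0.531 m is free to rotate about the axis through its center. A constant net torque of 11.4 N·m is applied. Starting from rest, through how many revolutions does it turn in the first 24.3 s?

I = (2/5)MR² = (2/5)(17.6)(0.531)² = 1.985 kg·m².
α = τ/I = 11.4/1.985 = 5.743 rad/s².
θ = ½αt² = ½(5.743)(24.3)² = 1696 rad.
Revolutions = θ/(2π) = 269.9.

≈ 270 revolutions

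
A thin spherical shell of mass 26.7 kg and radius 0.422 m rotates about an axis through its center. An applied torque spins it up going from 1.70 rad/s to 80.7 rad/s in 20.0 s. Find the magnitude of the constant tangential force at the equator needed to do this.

I = (2/3)MR² = (2/3)(26.7)(0.422)² = 3.170 kg·m².
α = Δω/Δt = (80.7 − 1.70)/20.0 = 3.950 rad/s².
The required torque is τ = Iα = (3.170)(3.950) = 12.52 N·m.
A tangential force at the equator gives τ = FR, so F = τ/R = 12.52/0.422 = 29.67 N.

F ≈ 29.7 N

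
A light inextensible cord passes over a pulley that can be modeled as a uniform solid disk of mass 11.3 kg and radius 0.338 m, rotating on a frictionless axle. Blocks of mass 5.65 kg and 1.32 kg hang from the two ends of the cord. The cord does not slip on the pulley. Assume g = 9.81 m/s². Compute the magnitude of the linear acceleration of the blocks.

I = ½MR² = (1/2)(11.3)(0.338)² = 0.6455 kg·m².
Heavier block: m₁g − T₁ = m₁a. Lighter block: T₂ − m₂g = m₂a.
Pulley: (T₁ − T₂)R = Iα = I(a/R), so T₁ − T₂ = (I/R²)a = (1/2)M_p a = 5.650·a.
Adding the three: (m₁ − m₂)g = (m₁ + m₂ + 5.650)a, so a = (5.65 − 1.32)(9.81)/(5.65 + 1.32 + 5.650) = 3.366 m/s².

a ≈ 3.37 m/s²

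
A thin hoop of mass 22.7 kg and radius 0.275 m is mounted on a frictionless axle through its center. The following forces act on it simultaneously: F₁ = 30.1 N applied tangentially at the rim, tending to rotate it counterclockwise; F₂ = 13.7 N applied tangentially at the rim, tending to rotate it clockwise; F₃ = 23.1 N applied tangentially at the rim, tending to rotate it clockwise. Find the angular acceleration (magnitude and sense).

α ≈ 1.07 rad/s², clockwise

I = MR² = (22.7)(0.275)² = 1.717 kg·m².
Taking counterclockwise as positive: τ₁ = +(30.1)(0.275) = +8.278 N·m; τ₂ = −(13.7)(0.275) = −3.768 N·m; τ₃ = −(23.1)(0.275) = −6.353 N·m.
Net torque τ = -1.842 N·m.
α = τ/I = -1.842/1.717 = -1.073 rad/s².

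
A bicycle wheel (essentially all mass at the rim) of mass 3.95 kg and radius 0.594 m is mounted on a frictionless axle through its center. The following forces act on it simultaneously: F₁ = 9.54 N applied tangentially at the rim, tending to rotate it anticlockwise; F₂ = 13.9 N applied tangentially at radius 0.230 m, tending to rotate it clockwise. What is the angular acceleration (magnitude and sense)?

α ≈ 1.77 rad/s², anticlockwise

I = MR² = (3.95)(0.594)² = 1.394 kg·m².
Taking anticlockwise as positive: τ₁ = +(9.54)(0.594) = +5.667 N·m; τ₂ = −(13.9)(0.230) = −3.197 N·m.
Net torque τ = 2.470 N·m.
α = τ/I = 2.470/1.394 = 1.772 rad/s².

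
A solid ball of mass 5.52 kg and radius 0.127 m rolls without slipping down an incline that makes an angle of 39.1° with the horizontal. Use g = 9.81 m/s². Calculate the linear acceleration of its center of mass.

Translation along the incline: Mg sinθ − f = Ma.
Rotation about the center: fR = Iα with I = (2/5)MR². No-slip gives a = αR, so f = (I/R²)a = (2/5)M a.
Substituting: Mg sinθ = (1 + 0.4000)Ma, so a = g sinθ/(1 + 0.4000) = (9.81) sin 39.1° / 1.400 = 4.419 m/s².

a ≈ 4.42 m/s²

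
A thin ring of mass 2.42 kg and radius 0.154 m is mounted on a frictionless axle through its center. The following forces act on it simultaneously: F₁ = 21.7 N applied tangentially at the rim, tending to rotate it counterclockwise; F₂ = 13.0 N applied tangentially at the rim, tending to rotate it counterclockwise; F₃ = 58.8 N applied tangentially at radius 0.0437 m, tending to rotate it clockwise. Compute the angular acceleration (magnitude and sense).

α ≈ 48.3 rad/s², counterclockwise

I = MR² = (2.42)(0.154)² = 0.05739 kg·m².
Taking counterclockwise as positive: τ₁ = +(21.7)(0.154) = +3.342 N·m; τ₂ = +(13.0)(0.154) = +2.002 N·m; τ₃ = −(58.8)(0.0437) = −2.570 N·m.
Net torque τ = 2.774 N·m.
α = τ/I = 2.774/0.05739 = 48.34 rad/s².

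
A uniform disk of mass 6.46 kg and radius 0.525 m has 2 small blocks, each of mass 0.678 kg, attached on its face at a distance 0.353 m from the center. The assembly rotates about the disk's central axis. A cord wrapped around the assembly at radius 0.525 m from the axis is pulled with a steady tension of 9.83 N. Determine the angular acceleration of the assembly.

α ≈ 4.87 rad/s²

I_disk = ½MR² = ½(6.46)(0.525)² = 0.8903 kg·m².
I_blocks = 2·m·r² = 2(0.678)(0.353)² = 0.1690 kg·m².
Total I = 1.059 kg·m².
τ = F r = (9.83)(0.525) = 5.161 N·m.
α = τ/I = 5.161/1.059 = 4.872 rad/s².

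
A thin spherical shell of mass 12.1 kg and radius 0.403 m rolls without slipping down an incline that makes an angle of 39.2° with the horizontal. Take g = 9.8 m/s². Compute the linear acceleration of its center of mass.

Translation along the incline: Mg sinθ − f = Ma.
Rotation about the center: fR = Iα with I = (2/3)MR². No-slip gives a = αR, so f = (I/R²)a = (2/3)M a.
Substituting: Mg sinθ = (1 + 0.6667)Ma, so a = g sinθ/(1 + 0.6667) = (9.8) sin 39.2° / 1.667 = 3.716 m/s².

a ≈ 3.72 m/s²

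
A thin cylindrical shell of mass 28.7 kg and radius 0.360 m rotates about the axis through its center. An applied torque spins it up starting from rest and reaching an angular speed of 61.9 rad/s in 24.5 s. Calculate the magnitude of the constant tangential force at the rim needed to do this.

F ≈ 26.1 N

I = MR² = (28.7)(0.360)² = 3.720 kg·m².
α = Δω/Δt = (61.9 − 0)/24.5 = 2.527 rad/s².
The required torque is τ = Iα = (3.720)(2.527) = 9.397 N·m.
A tangential force at the rim gives τ = FR, so F = τ/R = 9.397/0.360 = 26.10 N.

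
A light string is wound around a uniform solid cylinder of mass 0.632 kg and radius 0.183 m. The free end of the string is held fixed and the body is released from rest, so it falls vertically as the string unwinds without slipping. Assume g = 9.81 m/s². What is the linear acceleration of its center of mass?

a ≈ 6.54 m/s²

Translation: Mg − T = Ma. Rotation about the center: TR = Iα with I = ½MR².
With a = αR: T = (I/R²)a = (1/2)M a, so Mg = (1 + 0.5000)Ma.
a = g/(1 + 0.5000) = 9.81/1.500 = 6.540 m/s².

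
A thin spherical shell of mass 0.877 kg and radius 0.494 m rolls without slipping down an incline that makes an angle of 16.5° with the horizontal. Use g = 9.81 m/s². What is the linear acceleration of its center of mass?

Translation along the incline: Mg sinθ − f = Ma.
Rotation about the center: fR = Iα with I = (2/3)MR². No-slip gives a = αR, so f = (I/R²)a = (2/3)M a.
Substituting: Mg sinθ = (1 + 0.6667)Ma, so a = g sinθ/(1 + 0.6667) = (9.81) sin 16.5° / 1.667 = 1.672 m/s².

a ≈ 1.67 m/s²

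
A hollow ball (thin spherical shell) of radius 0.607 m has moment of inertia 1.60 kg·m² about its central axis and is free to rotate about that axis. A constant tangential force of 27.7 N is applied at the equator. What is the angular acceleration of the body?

α ≈ 10.5 rad/s²

τ = F R = (27.7)(0.607) = 16.81 N·m.
Newton's second law for rotation, τ = Iα, gives α = τ/I = 16.81/1.600 = 10.51 rad/s².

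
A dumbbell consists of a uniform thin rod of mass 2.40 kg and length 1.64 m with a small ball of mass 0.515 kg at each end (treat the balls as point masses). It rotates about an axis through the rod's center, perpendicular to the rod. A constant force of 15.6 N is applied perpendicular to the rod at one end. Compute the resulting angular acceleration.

I_rod = (1/12)ML² = (1/12)(2.40)(1.64)² = 0.5379 kg·m².
I_balls = 2·m·(L/2)² = 2(0.515)(0.8200)² = 0.6926 kg·m².
Total I = 1.230 kg·m².
τ = F·(L/2) = (15.6)(0.820) = 12.79 N·m.
α = τ/I = 12.79/1.230 = 10.40 rad/s².

α ≈ 10.4 rad/s²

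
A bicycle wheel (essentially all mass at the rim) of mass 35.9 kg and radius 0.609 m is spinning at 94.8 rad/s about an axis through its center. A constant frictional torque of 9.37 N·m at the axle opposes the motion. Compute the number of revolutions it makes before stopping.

I = MR² = (35.9)(0.609)² = 13.31 kg·m².
The net torque has magnitude 9.37 N·m, opposing ω.
|α| = τ/I = 9.370/13.31 = 0.7037 rad/s² (deceleration).
ω² = ω₀² − 2|α|θ with ω = 0 ⇒ θ = ω₀²/(2|α|) = 6385 rad = 1016 rev.

≈ 1020 revolutions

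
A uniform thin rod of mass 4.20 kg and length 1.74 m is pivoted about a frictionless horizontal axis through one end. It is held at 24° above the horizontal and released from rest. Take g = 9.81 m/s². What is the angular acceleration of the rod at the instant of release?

About the pivot, I = (1/3)ML² = (1/3)(4.20)(1.74)² = 4.239 kg·m².
The weight acts at the center, a distance L/2 = 0.8700 m from the pivot; τ = Mg(L/2) cos 24° = 32.75 N·m.
α = τ/I = 32.75/4.239 = 7.726 rad/s².
(Equivalently α = (3g/(2L)) cos 24° = 7.726 rad/s².)

α ≈ 7.73 rad/s²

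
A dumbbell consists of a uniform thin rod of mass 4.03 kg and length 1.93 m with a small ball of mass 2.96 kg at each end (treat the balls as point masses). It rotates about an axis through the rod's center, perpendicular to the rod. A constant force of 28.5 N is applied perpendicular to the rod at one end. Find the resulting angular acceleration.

I_rod = (1/12)ML² = (1/12)(4.03)(1.93)² = 1.251 kg·m².
I_balls = 2·m·(L/2)² = 2(2.96)(0.9650)² = 5.513 kg·m².
Total I = 6.764 kg·m².
τ = F·(L/2) = (28.5)(0.965) = 27.50 N·m.
α = τ/I = 27.50/6.764 = 4.066 rad/s².

α ≈ 4.07 rad/s²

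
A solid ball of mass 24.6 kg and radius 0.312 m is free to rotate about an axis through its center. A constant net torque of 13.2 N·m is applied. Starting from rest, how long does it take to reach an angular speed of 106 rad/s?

t ≈ 7.69 s

I = (2/5)MR² = (2/5)(24.6)(0.312)² = 0.9579 kg·m².
α = τ/I = 13.2/0.9579 = 13.78 rad/s².
ω = αt ⇒ t = ω/α = 106/13.78 = 7.692 s.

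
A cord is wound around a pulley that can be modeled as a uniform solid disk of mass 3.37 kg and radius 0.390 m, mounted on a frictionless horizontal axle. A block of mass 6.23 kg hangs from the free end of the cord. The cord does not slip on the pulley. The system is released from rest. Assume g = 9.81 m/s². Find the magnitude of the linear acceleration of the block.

I = ½MR² = (1/2)(3.37)(0.390)² = 0.2563 kg·m².
Block: mg − T = ma. Pulley: TR = Iα. No-slip: a = αR, so T = (I/R²)a = 1.685·a.
Then mg = (m + 1.685)a, so a = (6.23)(9.81)/(6.23 + 1.685) = 7.722 m/s².

a ≈ 7.72 m/s²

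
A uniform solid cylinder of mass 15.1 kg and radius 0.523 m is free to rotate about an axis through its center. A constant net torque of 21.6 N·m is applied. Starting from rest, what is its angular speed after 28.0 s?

I = ½MR² = (1/2)(15.1)(0.523)² = 2.065 kg·m².
α = τ/I = 21.6/2.065 = 10.46 rad/s².
ω = ω₀ + αt = 0 + (10.46)(28.0) = 292.9 rad/s.

ω ≈ 293 rad/s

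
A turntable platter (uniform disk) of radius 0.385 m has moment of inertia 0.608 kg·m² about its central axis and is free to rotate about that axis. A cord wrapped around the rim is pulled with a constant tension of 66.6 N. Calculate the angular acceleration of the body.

τ = F R = (66.6)(0.385) = 25.64 N·m.
Newton's second law for rotation, τ = Iα, gives α = τ/I = 25.64/0.6080 = 42.17 rad/s².

α ≈ 42.2 rad/s²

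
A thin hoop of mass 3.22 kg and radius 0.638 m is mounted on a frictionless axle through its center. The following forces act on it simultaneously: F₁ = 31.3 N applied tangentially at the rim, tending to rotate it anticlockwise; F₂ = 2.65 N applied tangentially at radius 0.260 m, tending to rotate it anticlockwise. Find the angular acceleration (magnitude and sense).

α ≈ 15.8 rad/s², anticlockwise

I = MR² = (3.22)(0.638)² = 1.311 kg·m².
Taking anticlockwise as positive: τ₁ = +(31.3)(0.638) = +19.97 N·m; τ₂ = +(2.65)(0.260) = +0.6890 N·m.
Net torque τ = 20.66 N·m.
α = τ/I = 20.66/1.311 = 15.76 rad/s².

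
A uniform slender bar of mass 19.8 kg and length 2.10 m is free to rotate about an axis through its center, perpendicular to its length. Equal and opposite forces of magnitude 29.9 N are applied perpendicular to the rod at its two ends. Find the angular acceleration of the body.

α ≈ 8.63 rad/s²

I = (1/12)ML² = (1/12)(19.8)(2.10)² = 7.277 kg·m².
The couple gives τ = F·(L/2) + F·(L/2) = F L = (29.9)(2.10) = 62.79 N·m.
From τ = Iα: α = 62.79/7.277 = 8.629 rad/s².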